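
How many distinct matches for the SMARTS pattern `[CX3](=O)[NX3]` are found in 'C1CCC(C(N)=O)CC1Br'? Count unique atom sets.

1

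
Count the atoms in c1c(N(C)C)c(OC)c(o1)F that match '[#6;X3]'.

4

Check the 11 heavy atoms by environment: 1× o (aromatic, X2) → no; 4× c (aromatic, X3) → match; 1× N (X3) → no; 3× C (X4) → no; 1× O (X2) → no; 1× F (X1) → no.
That gives 4 matching atoms.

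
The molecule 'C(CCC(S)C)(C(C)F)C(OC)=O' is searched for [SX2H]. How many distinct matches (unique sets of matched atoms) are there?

1

[SX2H] is the SMARTS for a thiol: an aliphatic sulfur with two connections, one being H.
Exactly one fragment in the molecule meets all constraints, giving 1 match.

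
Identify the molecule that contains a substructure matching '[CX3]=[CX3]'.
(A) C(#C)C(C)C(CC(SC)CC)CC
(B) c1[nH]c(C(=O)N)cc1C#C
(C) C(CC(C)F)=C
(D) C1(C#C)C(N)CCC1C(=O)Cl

C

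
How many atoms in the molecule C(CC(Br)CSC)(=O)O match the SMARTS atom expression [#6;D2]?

2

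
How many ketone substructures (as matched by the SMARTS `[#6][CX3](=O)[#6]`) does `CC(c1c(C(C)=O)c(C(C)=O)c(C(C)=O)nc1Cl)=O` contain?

4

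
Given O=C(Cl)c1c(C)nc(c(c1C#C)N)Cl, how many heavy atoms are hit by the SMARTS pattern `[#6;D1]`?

2

Check the 14 heavy atoms by environment: 1× n (aromatic, D2) → no; 5× c (aromatic, D3) → no; 2× C (D1) → match; 1× N (D1) → no; 2× Cl (D1) → no; 1× C (D3) → no; 1× O (D1) → no; 1× C (D2) → no.
That gives 2 matching atoms.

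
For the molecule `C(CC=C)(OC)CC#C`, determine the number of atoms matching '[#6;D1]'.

3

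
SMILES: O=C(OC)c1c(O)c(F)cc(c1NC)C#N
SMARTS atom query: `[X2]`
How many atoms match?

3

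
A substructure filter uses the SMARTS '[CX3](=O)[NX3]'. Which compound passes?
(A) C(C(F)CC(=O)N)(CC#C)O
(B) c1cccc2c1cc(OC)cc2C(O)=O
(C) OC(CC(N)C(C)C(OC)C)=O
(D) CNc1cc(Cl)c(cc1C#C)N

A

[CX3](=O)[NX3] describes a carbonyl carbon bonded to a trivalent nitrogen (an amide).
(A) contains a primary amide (-C(=O)NH2), which satisfies every atom and bond constraint.
(B) has a carboxylic acid group (-C(=O)OH) but the carbonyl is bonded to O, not to an NX3 nitrogen.
(C) has a primary amino group (-NH2) but the -NH2 is not attached to a carbonyl carbon.
(D) has a primary amino group (-NH2) but the -NH2 is not attached to a carbonyl carbon.
So the answer is (A).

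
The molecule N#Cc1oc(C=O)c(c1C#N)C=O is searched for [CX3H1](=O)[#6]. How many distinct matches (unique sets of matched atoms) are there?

[CX3H1](=O)[#6] is the SMARTS for an aldehyde: an sp2 carbon with one H, double-bonded to O and single-bonded to carbon.
The molecule carries 2 separate instances of an aldehyde (-CHO) meeting every constraint; each maps to a distinct set of atoms, giving 2 matches.

2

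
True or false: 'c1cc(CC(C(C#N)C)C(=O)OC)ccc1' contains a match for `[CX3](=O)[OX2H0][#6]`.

True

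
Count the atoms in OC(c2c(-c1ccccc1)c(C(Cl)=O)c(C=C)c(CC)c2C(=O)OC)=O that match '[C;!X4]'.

5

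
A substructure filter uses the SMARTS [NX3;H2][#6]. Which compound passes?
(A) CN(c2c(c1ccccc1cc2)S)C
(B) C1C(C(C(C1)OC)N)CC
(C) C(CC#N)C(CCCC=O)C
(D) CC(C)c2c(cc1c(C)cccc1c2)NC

[NX3;H2][#6] describes a trivalent nitrogen with two H attached to carbon (a primary amine).
(A) has a dimethylamino group (-N(CH3)2) but the nitrogen has H0, not H2.
(B) contains a primary amino group (-NH2), which satisfies every atom and bond constraint.
(C) has a nitrile (-C#N) but the nitrogen is NX1 (triple-bonded), not NX3 with two H.
(D) has an N-methylamino group (-NHCH3) but the nitrogen bears two carbons and only one H (H1), not H2.
So the answer is (B).

B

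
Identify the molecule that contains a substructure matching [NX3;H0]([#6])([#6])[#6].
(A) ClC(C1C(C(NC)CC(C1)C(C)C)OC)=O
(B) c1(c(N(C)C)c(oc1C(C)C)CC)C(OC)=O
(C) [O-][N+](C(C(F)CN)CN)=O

[NX3;H0]([#6])([#6])[#6] describes a trivalent nitrogen with no H, bonded to three carbons (a tertiary amine).
(A) has an N-methylamino group (-NHCH3) but the nitrogen still has one H (H1), not H0.
(B) contains a dimethylamino group (-N(CH3)2), which satisfies every atom and bond constraint.
(C) has a primary amino group (-NH2) but the nitrogen has H2, not H0 with three carbons.
So the answer is (B).

B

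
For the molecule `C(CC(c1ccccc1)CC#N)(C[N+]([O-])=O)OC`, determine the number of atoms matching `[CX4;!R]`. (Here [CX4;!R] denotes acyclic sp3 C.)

6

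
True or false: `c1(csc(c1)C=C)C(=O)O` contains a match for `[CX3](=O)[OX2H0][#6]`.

The pattern [CX3](=O)[OX2H0][#6] describes a carbonyl carbon bonded to an oxygen that is itself bonded to carbon (no H on that O) — an ester.
The closest candidate here is a carboxylic acid group (-C(=O)OH), but the singly-bonded O carries H (OX2H1, not H0). No other fragment satisfies the full query, so there is no match.

False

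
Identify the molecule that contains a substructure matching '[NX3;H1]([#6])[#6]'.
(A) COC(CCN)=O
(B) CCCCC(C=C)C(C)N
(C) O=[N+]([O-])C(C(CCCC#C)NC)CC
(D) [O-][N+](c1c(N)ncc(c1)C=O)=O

C

[NX3;H1]([#6])[#6] describes a trivalent nitrogen with one H, bonded to two carbons (a secondary amine).
(A) has a primary amino group (-NH2) but the nitrogen has H2 and only one carbon neighbour.
(B) has a primary amino group (-NH2) but the nitrogen has H2 and only one carbon neighbour.
(C) contains an N-methylamino group (-NHCH3), which satisfies every atom and bond constraint.
(D) has a primary amino group (-NH2) but the nitrogen has H2 and only one carbon neighbour.
So the answer is (C).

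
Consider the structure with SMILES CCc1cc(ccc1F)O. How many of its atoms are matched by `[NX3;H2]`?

0

Check the 10 heavy atoms by environment: 3× c (aromatic, H1, X3) → no; 3× c (aromatic, H0, X3) → no; 1× O (H1, X2) → no; 1× F (H0, X1) → no; 1× C (H2, X4) → no; 1× C (H3, X4) → no.
No environment satisfies the query, so 0 matching atoms.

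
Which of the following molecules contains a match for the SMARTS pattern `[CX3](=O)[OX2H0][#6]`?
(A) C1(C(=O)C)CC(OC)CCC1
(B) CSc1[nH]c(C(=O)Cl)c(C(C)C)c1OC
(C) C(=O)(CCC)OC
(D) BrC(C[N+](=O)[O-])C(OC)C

C

[CX3](=O)[OX2H0][#6] describes a carbonyl carbon bonded to an oxygen that is itself bonded to carbon (no H on that O) (an ester).
(A) has a methoxy ether (-OCH3) but the ether oxygen is not adjacent to a C=O carbon.
(B) has a methoxy ether (-OCH3) but the ether oxygen is not adjacent to a C=O carbon.
(C) contains a methyl-ester group (-C(=O)OCH3), which satisfies every atom and bond constraint.
(D) has a methoxy ether (-OCH3) but the ether oxygen is not adjacent to a C=O carbon.
So the answer is (C).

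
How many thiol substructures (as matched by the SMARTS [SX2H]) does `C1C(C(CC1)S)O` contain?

1

[SX2H] is the SMARTS for a thiol: an aliphatic sulfur with two connections, one being H.
Exactly one fragment in the molecule meets all constraints, giving 1 match.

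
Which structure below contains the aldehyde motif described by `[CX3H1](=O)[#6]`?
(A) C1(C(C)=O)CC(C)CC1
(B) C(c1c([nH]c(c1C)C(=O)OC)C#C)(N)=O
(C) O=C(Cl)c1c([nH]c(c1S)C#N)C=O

C

[CX3H1](=O)[#6] describes an sp2 carbon with one H, double-bonded to O and single-bonded to carbon (an aldehyde).
(A) has an acetyl/ketone group (-C(=O)CH3) but the carbonyl carbon has H0 (two carbon neighbours), not H1.
(B) has a methyl-ester group (-C(=O)OCH3) but the carbonyl carbon has H0, not H1.
(C) contains an aldehyde (-CHO), which satisfies every atom and bond constraint.
So the answer is (C).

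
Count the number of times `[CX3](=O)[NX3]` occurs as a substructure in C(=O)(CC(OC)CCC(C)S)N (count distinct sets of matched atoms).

[CX3](=O)[NX3] is the SMARTS for an amide: a carbonyl carbon bonded to a trivalent nitrogen.
Exactly one fragment in the molecule meets all constraints, giving 1 match.

1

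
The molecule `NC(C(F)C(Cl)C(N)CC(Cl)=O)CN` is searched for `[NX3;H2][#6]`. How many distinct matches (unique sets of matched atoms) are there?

3

[NX3;H2][#6] is the SMARTS for a primary amine: a trivalent nitrogen with two H attached to carbon.
The molecule carries 3 separate instances of a primary amino group (-NH2) meeting every constraint; each maps to a distinct set of atoms, giving 3 matches.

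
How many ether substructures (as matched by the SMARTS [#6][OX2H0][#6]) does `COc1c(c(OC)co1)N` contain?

2

[#6][OX2H0][#6] is the SMARTS for an ether: an aliphatic oxygen bridging two carbons with no H on the oxygen.
The molecule carries 2 separate instances of a methoxy ether (-OCH3) meeting every constraint; each maps to a distinct set of atoms, giving 2 matches.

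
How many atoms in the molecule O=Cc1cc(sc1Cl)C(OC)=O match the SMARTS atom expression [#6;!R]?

The query [#6;!R] means: carbon not in any ring.
Check the 12 heavy atoms by environment: 1× s (aromatic, in 5-ring) → no; 4× c (aromatic, in 5-ring) → no; 1× Cl (acyclic) → no; 3× C (acyclic) → match; 3× O (acyclic) → no.
That gives 3 matching atoms.

3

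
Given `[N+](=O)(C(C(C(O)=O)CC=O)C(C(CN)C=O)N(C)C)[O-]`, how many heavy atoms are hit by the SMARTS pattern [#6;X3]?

3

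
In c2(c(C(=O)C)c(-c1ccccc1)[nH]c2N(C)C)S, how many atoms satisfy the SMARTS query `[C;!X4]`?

The query [C;!X4] means: aliphatic carbon that does not have four total connections.
Check the 18 heavy atoms by environment: 1× n (aromatic, X3) → no; 10× c (aromatic, X3) → no; 1× N (X3) → no; 3× C (X4) → no; 1× C (X3) → match; 1× O (X1) → no; 1× S (X2) → no.
That gives 1 matching atom.

1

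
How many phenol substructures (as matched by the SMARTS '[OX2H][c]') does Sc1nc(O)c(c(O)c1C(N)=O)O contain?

[OX2H][c] is the SMARTS for a phenol: a hydroxyl oxygen attached to an aromatic carbon.
The molecule carries 3 separate instances of a hydroxyl group (-OH) meeting every constraint; each maps to a distinct set of atoms, giving 3 matches.

3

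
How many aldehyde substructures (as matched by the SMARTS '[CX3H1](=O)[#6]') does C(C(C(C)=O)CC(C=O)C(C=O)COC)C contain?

[CX3H1](=O)[#6] is the SMARTS for an aldehyde: an sp2 carbon with one H, double-bonded to O and single-bonded to carbon.
The molecule carries 2 separate instances of an aldehyde (-CHO) meeting every constraint; each maps to a distinct set of atoms, giving 2 matches.

2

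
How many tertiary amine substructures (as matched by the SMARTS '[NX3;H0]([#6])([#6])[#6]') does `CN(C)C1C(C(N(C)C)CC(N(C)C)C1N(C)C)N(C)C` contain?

[NX3;H0]([#6])([#6])[#6] is the SMARTS for a tertiary amine: a trivalent nitrogen with no H, bonded to three carbons.
The molecule carries 5 separate instances of a dimethylamino group (-N(CH3)2) meeting every constraint; each maps to a distinct set of atoms, giving 5 matches.

5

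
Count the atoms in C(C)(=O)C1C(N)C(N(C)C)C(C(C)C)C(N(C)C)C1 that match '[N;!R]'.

3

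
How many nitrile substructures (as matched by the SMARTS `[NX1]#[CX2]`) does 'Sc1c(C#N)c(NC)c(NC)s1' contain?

1

[NX1]#[CX2] is the SMARTS for a nitrile: a nitrogen triple-bonded to a two-connected carbon.
Exactly one fragment in the molecule meets all constraints, giving 1 match.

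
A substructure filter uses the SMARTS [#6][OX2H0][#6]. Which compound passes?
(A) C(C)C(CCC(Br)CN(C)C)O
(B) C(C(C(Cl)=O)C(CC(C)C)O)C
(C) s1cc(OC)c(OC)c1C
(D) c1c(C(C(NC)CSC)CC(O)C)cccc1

C

[#6][OX2H0][#6] describes an aliphatic oxygen bridging two carbons with no H on the oxygen (an ether).
(A) has a hydroxyl group (-OH) but the oxygen has H1, not H0 bridging two carbons.
(B) has a hydroxyl group (-OH) but the oxygen has H1, not H0 bridging two carbons.
(C) contains a methoxy ether (-OCH3), which satisfies every atom and bond constraint.
(D) has a hydroxyl group (-OH) but the oxygen has H1, not H0 bridging two carbons.
So the answer is (C).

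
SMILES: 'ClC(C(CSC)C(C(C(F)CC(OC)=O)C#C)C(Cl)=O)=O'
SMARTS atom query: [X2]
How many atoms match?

4

Check the 21 heavy atoms by environment: 8× C (X4) → no; 2× C (X2) → match; 1× S (X2) → match; 1× F (X1) → no; 3× C (X3) → no; 3× O (X1) → no; 1× O (X2) → match; 2× Cl (X1) → no.
Summing the matching environments: 2 + 1 + 1 = 4 matching atoms.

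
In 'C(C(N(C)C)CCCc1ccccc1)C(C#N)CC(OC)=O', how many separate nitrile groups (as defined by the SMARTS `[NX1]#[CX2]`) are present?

[NX1]#[CX2] is the SMARTS for a nitrile: a nitrogen triple-bonded to a two-connected carbon.
Exactly one fragment in the molecule meets all constraints, giving 1 match.

1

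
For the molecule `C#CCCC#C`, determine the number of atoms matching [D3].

0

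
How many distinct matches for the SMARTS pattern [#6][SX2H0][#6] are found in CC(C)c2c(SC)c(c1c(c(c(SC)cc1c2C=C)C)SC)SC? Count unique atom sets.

4

[#6][SX2H0][#6] is the SMARTS for a thioether: an aliphatic sulfur bridging two carbons with no H on the sulfur.
The molecule carries 4 separate instances of a methylthio ether (-SCH3) meeting every constraint; each maps to a distinct set of atoms, giving 4 matches.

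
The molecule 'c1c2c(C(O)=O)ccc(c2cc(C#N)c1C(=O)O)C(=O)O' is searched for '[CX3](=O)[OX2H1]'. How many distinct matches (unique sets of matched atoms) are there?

[CX3](=O)[OX2H1] is the SMARTS for a carboxylic acid: an sp2 carbon double-bonded to O and single-bonded to an -OH oxygen.
The molecule carries 3 separate instances of a carboxylic acid group (-C(=O)OH) meeting every constraint; each maps to a distinct set of atoms, giving 3 matches.

3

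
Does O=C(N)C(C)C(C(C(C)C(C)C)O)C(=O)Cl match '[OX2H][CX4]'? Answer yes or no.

Yes

The pattern [OX2H][CX4] describes a hydroxyl oxygen bound to an sp3 (X4) carbon — an aliphatic alcohol.
The molecule carries a hydroxyl group (-OH), whose atoms satisfy every constraint of the query, so the pattern matches.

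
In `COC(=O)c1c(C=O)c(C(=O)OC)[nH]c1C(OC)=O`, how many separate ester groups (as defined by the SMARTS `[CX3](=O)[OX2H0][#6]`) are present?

3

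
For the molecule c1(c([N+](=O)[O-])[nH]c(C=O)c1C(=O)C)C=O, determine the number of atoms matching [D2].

Check the 15 heavy atoms by environment: 1× n (aromatic, D2) → match; 4× c (aromatic, D3) → no; 2× C (D2) → match; 4× O (D1) → no; 1× N (charge +1, D3) → no; 1× O (charge -1, D1) → no; 1× C (D3) → no; 1× C (D1) → no.
Summing the matching environments: 1 + 2 = 3 matching atoms.

3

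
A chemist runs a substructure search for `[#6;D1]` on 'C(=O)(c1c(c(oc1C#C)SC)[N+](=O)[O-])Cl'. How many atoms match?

Check the 15 heavy atoms by environment: 1× o (aromatic, D2) → no; 4× c (aromatic, D3) → no; 1× C (D2) → no; 2× C (D1) → match; 1× C (D3) → no; 2× O (D1) → no; 1× Cl (D1) → no; 1× S (D2) → no; 1× N (charge +1, D3) → no; 1× O (charge -1, D1) → no.
That gives 2 matching atoms.

2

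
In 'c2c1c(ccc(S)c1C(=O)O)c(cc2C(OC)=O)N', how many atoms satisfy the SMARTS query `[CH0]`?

2

The query [CH0] means: aliphatic carbon with no attached hydrogen.
Check the 19 heavy atoms by environment: 6× c (aromatic, H0) → no; 4× c (aromatic, H1) → no; 1× N (H2) → no; 1× S (H1) → no; 2× C (H0) → match; 3× O (H0) → no; 1× C (H3) → no; 1× O (H1) → no.
That gives 2 matching atoms.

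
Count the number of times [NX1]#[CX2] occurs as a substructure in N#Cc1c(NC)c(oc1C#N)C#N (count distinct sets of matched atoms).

[NX1]#[CX2] is the SMARTS for a nitrile: a nitrogen triple-bonded to a two-connected carbon.
The molecule carries 3 separate instances of a nitrile (-C#N) meeting every constraint; each maps to a distinct set of atoms, giving 3 matches.

3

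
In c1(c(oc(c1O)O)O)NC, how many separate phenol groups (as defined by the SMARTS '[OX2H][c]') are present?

3

[OX2H][c] is the SMARTS for a phenol: a hydroxyl oxygen attached to an aromatic carbon.
The molecule carries 3 separate instances of a hydroxyl group (-OH) meeting every constraint; each maps to a distinct set of atoms, giving 3 matches.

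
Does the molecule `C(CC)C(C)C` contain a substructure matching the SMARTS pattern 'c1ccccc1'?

No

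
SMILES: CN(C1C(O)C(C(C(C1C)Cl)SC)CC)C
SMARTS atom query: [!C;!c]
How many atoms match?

4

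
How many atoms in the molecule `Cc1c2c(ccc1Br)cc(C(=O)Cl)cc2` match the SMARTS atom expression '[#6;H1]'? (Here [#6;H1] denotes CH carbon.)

The query [#6;H1] means: any carbon bearing exactly one hydrogen.
Check the 15 heavy atoms by environment: 5× c (aromatic, H0) → no; 5× c (aromatic, H1) → match; 1× C (H0) → no; 1× O (H0) → no; 1× Cl (H0) → no; 1× C (H3) → no; 1× Br (H0) → no.
That gives 5 matching atoms.

5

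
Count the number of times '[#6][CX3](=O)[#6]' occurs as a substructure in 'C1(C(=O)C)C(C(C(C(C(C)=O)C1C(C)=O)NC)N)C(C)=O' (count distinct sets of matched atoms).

[#6][CX3](=O)[#6] is the SMARTS for a ketone: a carbonyl carbon (no H) flanked by two carbons.
The molecule carries 4 separate instances of an acetyl/ketone group (-C(=O)CH3) meeting every constraint; each maps to a distinct set of atoms, giving 4 matches.

4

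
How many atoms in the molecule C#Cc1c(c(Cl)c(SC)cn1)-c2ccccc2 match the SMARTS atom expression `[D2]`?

9

The query [D2] means: atom with exactly two heavy-atom neighbours.
Check the 17 heavy atoms by environment: 1× n (aromatic, D2) → match; 5× c (aromatic, D3) → no; 6× c (aromatic, D2) → match; 1× C (D2) → match; 2× C (D1) → no; 1× Cl (D1) → no; 1× S (D2) → match.
Summing the matching environments: 1 + 6 + 1 + 1 = 9 matching atoms.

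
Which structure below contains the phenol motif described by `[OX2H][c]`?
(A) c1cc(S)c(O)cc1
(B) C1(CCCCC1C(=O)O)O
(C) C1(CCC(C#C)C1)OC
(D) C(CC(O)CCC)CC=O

[OX2H][c] describes a hydroxyl oxygen attached to an aromatic carbon (a phenol).
(A) contains a hydroxyl group (-OH), which satisfies every atom and bond constraint.
(B) has a hydroxyl group (-OH) but the -OH is on an aliphatic carbon, not an aromatic c.
(C) has a methoxy ether (-OCH3) but the oxygen has H0, not H1.
(D) has a hydroxyl group (-OH) but the -OH is on an aliphatic carbon, not an aromatic c.
So the answer is (A).

A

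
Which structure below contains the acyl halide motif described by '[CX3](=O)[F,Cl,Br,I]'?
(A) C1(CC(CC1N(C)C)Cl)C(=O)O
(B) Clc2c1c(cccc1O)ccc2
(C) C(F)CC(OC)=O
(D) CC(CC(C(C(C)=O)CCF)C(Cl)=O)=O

D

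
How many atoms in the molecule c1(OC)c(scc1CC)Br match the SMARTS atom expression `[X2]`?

The query [X2] means: any atom with exactly two total connections (bonds + H).
Check the 10 heavy atoms by environment: 1× s (aromatic, X2) → match; 4× c (aromatic, X3) → no; 3× C (X4) → no; 1× Br (X1) → no; 1× O (X2) → match.
Summing the matching environments: 1 + 1 = 2 matching atoms.

2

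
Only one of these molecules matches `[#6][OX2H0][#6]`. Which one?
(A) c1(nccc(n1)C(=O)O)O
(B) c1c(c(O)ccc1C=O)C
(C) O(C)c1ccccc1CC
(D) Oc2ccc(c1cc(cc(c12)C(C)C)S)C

C

[#6][OX2H0][#6] describes an aliphatic oxygen bridging two carbons with no H on the oxygen (an ether).
(A) has a carboxylic acid group (-C(=O)OH) but the -OH oxygen has H1; the =O is OX1, not OX2.
(B) has a hydroxyl group (-OH) but the oxygen has H1, not H0 bridging two carbons.
(C) contains a methoxy ether (-OCH3), which satisfies every atom and bond constraint.
(D) has a hydroxyl group (-OH) but the oxygen has H1, not H0 bridging two carbons.
So the answer is (C).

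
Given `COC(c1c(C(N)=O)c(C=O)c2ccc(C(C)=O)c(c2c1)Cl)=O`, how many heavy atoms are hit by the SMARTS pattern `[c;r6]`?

The query [c;r6] means: aromatic carbon that belongs to a six-membered ring.
Check the 23 heavy atoms by environment: 10× c (aromatic, in 6-ring) → match; 1× Cl (acyclic) → no; 6× C (acyclic) → no; 5× O (acyclic) → no; 1× N (acyclic) → no.
That gives 10 matching atoms.

10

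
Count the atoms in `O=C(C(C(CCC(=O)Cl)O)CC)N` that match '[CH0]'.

The query [CH0] means: aliphatic carbon with no attached hydrogen.
Check the 13 heavy atoms by environment: 3× C (H2) → no; 2× C (H1) → no; 1× C (H3) → no; 1× O (H1) → no; 2× C (H0) → match; 2× O (H0) → no; 1× N (H2) → no; 1× Cl (H0) → no.
That gives 2 matching atoms.

2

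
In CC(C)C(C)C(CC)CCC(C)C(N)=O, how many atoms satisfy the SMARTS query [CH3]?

5

Check the 15 heavy atoms by environment: 5× C (H3) → match; 4× C (H1) → no; 3× C (H2) → no; 1× C (H0) → no; 1× O (H0) → no; 1× N (H2) → no.
That gives 5 matching atoms.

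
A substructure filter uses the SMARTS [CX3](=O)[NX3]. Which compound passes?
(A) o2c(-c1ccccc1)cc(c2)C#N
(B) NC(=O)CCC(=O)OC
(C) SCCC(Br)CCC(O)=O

B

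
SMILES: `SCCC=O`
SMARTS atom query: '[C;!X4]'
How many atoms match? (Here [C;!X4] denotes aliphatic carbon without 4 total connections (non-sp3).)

1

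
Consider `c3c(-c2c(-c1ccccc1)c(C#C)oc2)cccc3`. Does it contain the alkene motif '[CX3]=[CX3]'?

The pattern [CX3]=[CX3] describes a non-aromatic C=C double bond between two sp2 carbons — an alkene.
The closest candidate here is an ethynyl group (-C#CH), but the C-C bond is a triple bond, not a double bond. No other fragment satisfies the full query, so there is no match.

No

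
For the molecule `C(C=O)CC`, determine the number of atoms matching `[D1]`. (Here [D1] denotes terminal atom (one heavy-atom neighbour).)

The query [D1] means: atom with exactly one heavy-atom neighbour (degree 1).
Check the 5 heavy atoms by environment: 3× C (D2) → no; 1× O (D1) → match; 1× C (D1) → match.
Summing the matching environments: 1 + 1 = 2 matching atoms.

2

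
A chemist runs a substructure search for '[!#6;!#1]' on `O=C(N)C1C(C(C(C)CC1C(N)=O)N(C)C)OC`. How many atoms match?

The query [!#6;!#1] means: not carbon and not hydrogen — any heteroatom.
Check the 18 heavy atoms by environment: 12× C → no; 3× O → match; 3× N → match.
Summing the matching environments: 3 + 3 = 6 matching atoms.

6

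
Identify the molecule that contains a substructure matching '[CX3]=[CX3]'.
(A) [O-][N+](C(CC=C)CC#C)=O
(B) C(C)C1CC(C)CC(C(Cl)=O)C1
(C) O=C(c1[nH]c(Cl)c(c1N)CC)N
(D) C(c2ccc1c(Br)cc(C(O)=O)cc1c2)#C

[CX3]=[CX3] describes a non-aromatic C=C double bond between two sp2 carbons (an alkene).
(A) contains a vinyl group (-CH=CH2), which satisfies every atom and bond constraint.
(B) has an ethyl group (-CH2CH3) but its C-C bond is a single bond between CX4 carbons, not CX3=CX3.
(C) has an ethyl group (-CH2CH3) but its C-C bond is a single bond between CX4 carbons, not CX3=CX3.
(D) has an ethynyl group (-C#CH) but the C-C bond is a triple bond, not a double bond.
So the answer is (A).

A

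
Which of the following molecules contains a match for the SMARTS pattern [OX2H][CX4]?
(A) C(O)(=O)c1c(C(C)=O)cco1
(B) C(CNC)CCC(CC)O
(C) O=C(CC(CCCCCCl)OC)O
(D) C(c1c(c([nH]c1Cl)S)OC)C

B

[OX2H][CX4] describes a hydroxyl oxygen bound to an sp3 (X4) carbon (an aliphatic alcohol).
(A) has a carboxylic acid group (-C(=O)OH) but the -OH is on a CX3 carbonyl carbon, not a CX4 carbon.
(B) contains a hydroxyl group (-OH), which satisfies every atom and bond constraint.
(C) has a methoxy ether (-OCH3) but the oxygen has H0 (ether), not H1.
(D) has a methoxy ether (-OCH3) but the oxygen has H0 (ether), not H1.
So the answer is (B).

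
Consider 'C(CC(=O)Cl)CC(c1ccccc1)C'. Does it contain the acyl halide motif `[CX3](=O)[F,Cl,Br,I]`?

Yes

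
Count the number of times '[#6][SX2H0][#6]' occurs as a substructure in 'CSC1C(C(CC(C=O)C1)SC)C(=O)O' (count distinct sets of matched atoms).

2

[#6][SX2H0][#6] is the SMARTS for a thioether: an aliphatic sulfur bridging two carbons with no H on the sulfur.
The molecule carries 2 separate instances of a methylthio ether (-SCH3) meeting every constraint; each maps to a distinct set of atoms, giving 2 matches.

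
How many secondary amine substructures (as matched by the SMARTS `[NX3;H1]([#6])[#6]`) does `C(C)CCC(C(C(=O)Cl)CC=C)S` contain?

[NX3;H1]([#6])[#6] is the SMARTS for a secondary amine: a trivalent nitrogen with one H, bonded to two carbons.
No fragment in the molecule satisfies every constraint, giving 0 matches.

0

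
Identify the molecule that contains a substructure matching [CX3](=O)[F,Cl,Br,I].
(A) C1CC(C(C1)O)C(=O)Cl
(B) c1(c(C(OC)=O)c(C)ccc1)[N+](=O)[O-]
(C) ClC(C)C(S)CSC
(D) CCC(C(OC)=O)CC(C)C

A

[CX3](=O)[F,Cl,Br,I] describes a carbonyl carbon bonded to a halogen (an acyl halide).
(A) contains an acyl chloride (-C(=O)Cl), which satisfies every atom and bond constraint.
(B) has a methyl-ester group (-C(=O)OCH3) but the carbonyl is bonded to -O-C, not to a halogen.
(C) has a chloro substituent but the Cl is not on a carbonyl carbon.
(D) has a methyl-ester group (-C(=O)OCH3) but the carbonyl is bonded to -O-C, not to a halogen.
So the answer is (A).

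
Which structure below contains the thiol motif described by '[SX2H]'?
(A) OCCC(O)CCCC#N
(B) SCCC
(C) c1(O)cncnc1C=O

B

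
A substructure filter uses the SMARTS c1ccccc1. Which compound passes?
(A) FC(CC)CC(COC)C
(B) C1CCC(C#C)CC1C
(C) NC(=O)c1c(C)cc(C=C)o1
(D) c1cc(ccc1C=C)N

D

c1ccccc1 describes six aromatic carbons in a ring (a benzene ring).
(A) has a methyl group (-CH3) but no six-membered all-carbon aromatic ring is present.
(B) has a methyl group (-CH3) but no six-membered all-carbon aromatic ring is present.
(C) has a methyl group (-CH3) but no six-membered all-carbon aromatic ring is present.
(D) contains the required atom environment, so the pattern matches.
So the answer is (D).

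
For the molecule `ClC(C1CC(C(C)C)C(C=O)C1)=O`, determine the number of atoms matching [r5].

5

The query [r5] means: r5 matches atoms in a five-membered ring.
Check the 13 heavy atoms by environment: 5× C (in 5-ring) → match; 5× C (acyclic) → no; 2× O (acyclic) → no; 1× Cl (acyclic) → no.
That gives 5 matching atoms.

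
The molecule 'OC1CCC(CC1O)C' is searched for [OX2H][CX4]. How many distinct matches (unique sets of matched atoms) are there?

2

[OX2H][CX4] is the SMARTS for an aliphatic alcohol: a hydroxyl oxygen bound to an sp3 (X4) carbon.
The molecule carries 2 separate instances of a hydroxyl group (-OH) meeting every constraint; each maps to a distinct set of atoms, giving 2 matches.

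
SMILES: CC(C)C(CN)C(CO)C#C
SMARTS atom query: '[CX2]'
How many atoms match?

2

Check the 11 heavy atoms by environment: 7× C (X4) → no; 1× N (X3) → no; 2× C (X2) → match; 1× O (X2) → no.
That gives 2 matching atoms.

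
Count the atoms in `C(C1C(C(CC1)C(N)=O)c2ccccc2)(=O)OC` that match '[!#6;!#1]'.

4

Check the 18 heavy atoms by environment: 8× C → no; 3× O → match; 1× N → match; 6× c (aromatic) → no.
Summing the matching environments: 3 + 1 = 4 matching atoms.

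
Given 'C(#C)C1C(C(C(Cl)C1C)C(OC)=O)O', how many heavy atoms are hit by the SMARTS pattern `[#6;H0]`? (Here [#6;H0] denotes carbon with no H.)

The query [#6;H0] means: any carbon with no attached hydrogen.
Check the 14 heavy atoms by environment: 6× C (H1) → no; 2× C (H3) → no; 1× Cl (H0) → no; 1× O (H1) → no; 2× C (H0) → match; 2× O (H0) → no.
That gives 2 matching atoms.

2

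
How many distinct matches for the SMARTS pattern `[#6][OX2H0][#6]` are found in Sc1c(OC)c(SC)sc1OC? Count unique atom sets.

2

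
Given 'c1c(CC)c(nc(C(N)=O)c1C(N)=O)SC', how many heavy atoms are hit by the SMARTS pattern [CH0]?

2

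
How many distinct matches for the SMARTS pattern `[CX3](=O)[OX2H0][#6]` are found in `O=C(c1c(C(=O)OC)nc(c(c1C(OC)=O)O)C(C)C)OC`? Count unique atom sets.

[CX3](=O)[OX2H0][#6] is the SMARTS for an ester: a carbonyl carbon bonded to an oxygen that is itself bonded to carbon (no H on that O).
The molecule carries 3 separate instances of a methyl-ester group (-C(=O)OCH3) meeting every constraint; each maps to a distinct set of atoms, giving 3 matches.

3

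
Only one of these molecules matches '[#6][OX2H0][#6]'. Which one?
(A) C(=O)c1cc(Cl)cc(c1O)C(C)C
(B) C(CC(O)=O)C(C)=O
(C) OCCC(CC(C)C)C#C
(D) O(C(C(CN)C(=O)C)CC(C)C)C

[#6][OX2H0][#6] describes an aliphatic oxygen bridging two carbons with no H on the oxygen (an ether).
(A) has a hydroxyl group (-OH) but the oxygen has H1, not H0 bridging two carbons.
(B) has a carboxylic acid group (-C(=O)OH) but the -OH oxygen has H1; the =O is OX1, not OX2.
(C) has a hydroxyl group (-OH) but the oxygen has H1, not H0 bridging two carbons.
(D) contains a methoxy ether (-OCH3), which satisfies every atom and bond constraint.
So the answer is (D).

D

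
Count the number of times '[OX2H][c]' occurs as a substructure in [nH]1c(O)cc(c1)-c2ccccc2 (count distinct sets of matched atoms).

1

[OX2H][c] is the SMARTS for a phenol: a hydroxyl oxygen attached to an aromatic carbon.
Exactly one fragment in the molecule meets all constraints, giving 1 match.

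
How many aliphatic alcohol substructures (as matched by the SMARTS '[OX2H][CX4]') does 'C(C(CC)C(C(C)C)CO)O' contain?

2

[OX2H][CX4] is the SMARTS for an aliphatic alcohol: a hydroxyl oxygen bound to an sp3 (X4) carbon.
The molecule carries 2 separate instances of a hydroxyl group (-OH) meeting every constraint; each maps to a distinct set of atoms, giving 2 matches.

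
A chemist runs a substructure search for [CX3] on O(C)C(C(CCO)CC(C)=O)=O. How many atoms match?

Check the 12 heavy atoms by environment: 6× C (X4) → no; 2× C (X3) → match; 2× O (X1) → no; 2× O (X2) → no.
That gives 2 matching atoms.

2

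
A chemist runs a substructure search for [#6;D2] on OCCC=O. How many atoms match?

3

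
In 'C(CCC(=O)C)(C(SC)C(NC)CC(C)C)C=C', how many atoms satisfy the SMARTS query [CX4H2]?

3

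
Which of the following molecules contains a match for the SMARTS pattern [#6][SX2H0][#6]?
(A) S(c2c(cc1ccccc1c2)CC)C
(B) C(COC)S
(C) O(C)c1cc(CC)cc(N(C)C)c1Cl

A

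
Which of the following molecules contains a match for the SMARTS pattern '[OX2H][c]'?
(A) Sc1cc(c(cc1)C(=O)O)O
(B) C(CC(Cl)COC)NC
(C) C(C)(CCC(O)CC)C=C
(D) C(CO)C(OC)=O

A

[OX2H][c] describes a hydroxyl oxygen attached to an aromatic carbon (a phenol).
(A) contains a hydroxyl group (-OH), which satisfies every atom and bond constraint.
(B) has a methoxy ether (-OCH3) but the oxygen has H0, not H1.
(C) has a hydroxyl group (-OH) but the -OH is on an aliphatic carbon, not an aromatic c.
(D) has a hydroxyl group (-OH) but the -OH is on an aliphatic carbon, not an aromatic c.
So the answer is (A).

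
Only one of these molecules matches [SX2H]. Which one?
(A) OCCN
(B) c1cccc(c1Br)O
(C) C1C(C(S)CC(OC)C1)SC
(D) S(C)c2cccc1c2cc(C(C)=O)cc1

[SX2H] describes an aliphatic sulfur with two connections, one being H (a thiol).
(A) has a hydroxyl group (-OH) but it is an -OH, not an -SH.
(B) has a hydroxyl group (-OH) but it is an -OH, not an -SH.
(C) contains a thiol (-SH), which satisfies every atom and bond constraint.
(D) has a methylthio ether (-SCH3) but the sulfur has H0 (bonded to two carbons), not H1.
So the answer is (C).

C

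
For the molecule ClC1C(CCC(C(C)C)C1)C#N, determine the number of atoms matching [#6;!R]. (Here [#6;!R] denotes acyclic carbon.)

The query [#6;!R] means: carbon not in any ring.
Check the 12 heavy atoms by environment: 6× C (in 6-ring) → no; 1× Cl (acyclic) → no; 4× C (acyclic) → match; 1× N (acyclic) → no.
That gives 4 matching atoms.

4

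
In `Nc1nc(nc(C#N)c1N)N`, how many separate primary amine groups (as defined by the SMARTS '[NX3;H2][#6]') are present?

[NX3;H2][#6] is the SMARTS for a primary amine: a trivalent nitrogen with two H attached to carbon.
The molecule carries 3 separate instances of a primary amino group (-NH2) meeting every constraint; each maps to a distinct set of atoms, giving 3 matches.

3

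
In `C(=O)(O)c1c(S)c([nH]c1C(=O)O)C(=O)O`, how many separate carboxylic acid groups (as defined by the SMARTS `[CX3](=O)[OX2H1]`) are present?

[CX3](=O)[OX2H1] is the SMARTS for a carboxylic acid: an sp2 carbon double-bonded to O and single-bonded to an -OH oxygen.
The molecule carries 3 separate instances of a carboxylic acid group (-C(=O)OH) meeting every constraint; each maps to a distinct set of atoms, giving 3 matches.

3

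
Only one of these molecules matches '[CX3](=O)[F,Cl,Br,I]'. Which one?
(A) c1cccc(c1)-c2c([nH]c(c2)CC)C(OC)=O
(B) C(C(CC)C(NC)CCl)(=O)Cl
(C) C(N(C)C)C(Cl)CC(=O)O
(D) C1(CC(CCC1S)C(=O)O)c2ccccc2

B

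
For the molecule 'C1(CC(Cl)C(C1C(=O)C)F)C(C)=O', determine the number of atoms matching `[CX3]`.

2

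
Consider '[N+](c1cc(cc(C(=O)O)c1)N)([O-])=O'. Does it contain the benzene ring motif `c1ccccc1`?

Yes

The pattern c1ccccc1 describes six aromatic carbons in a ring — a benzene ring.
The required atom environment is present in the molecule, so the pattern matches.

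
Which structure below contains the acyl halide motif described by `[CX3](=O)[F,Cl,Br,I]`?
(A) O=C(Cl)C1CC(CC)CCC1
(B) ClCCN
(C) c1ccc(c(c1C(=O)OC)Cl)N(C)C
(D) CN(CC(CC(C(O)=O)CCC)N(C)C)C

[CX3](=O)[F,Cl,Br,I] describes a carbonyl carbon bonded to a halogen (an acyl halide).
(A) contains an acyl chloride (-C(=O)Cl), which satisfies every atom and bond constraint.
(B) has a chloro substituent but the Cl is not on a carbonyl carbon.
(C) has a chloro substituent but the Cl is not on a carbonyl carbon.
(D) has a carboxylic acid group (-C(=O)OH) but the carbonyl is bonded to -OH, not to a halogen.
So the answer is (A).

A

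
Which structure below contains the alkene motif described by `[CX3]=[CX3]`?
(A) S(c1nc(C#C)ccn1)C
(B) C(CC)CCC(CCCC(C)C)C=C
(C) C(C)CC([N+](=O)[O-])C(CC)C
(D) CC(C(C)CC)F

B

[CX3]=[CX3] describes a non-aromatic C=C double bond between two sp2 carbons (an alkene).
(A) has an ethynyl group (-C#CH) but the C-C bond is a triple bond, not a double bond.
(B) contains a vinyl group (-CH=CH2), which satisfies every atom and bond constraint.
(C) has an ethyl group (-CH2CH3) but its C-C bond is a single bond between CX4 carbons, not CX3=CX3.
(D) has an ethyl group (-CH2CH3) but its C-C bond is a single bond between CX4 carbons, not CX3=CX3.
So the answer is (B).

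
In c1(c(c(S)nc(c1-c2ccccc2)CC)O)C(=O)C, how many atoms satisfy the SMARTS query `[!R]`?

7

The query [!R] means: !R matches any atom not in a ring.
Check the 19 heavy atoms by environment: 1× n (aromatic, in 6-ring) → no; 11× c (aromatic, in 6-ring) → no; 1× S (acyclic) → match; 4× C (acyclic) → match; 2× O (acyclic) → match.
Summing the matching environments: 1 + 4 + 2 = 7 matching atoms.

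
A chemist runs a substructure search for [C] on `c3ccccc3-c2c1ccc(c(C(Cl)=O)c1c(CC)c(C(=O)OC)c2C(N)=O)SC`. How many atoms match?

Check the 30 heavy atoms by environment: 16× c (aromatic) → no; 7× C → match; 4× O → no; 1× S → no; 1× N → no; 1× Cl → no.
That gives 7 matching atoms.

7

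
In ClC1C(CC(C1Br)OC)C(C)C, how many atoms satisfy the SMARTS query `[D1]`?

Check the 12 heavy atoms by environment: 5× C (D3) → no; 1× C (D2) → no; 1× Br (D1) → match; 1× O (D2) → no; 3× C (D1) → match; 1× Cl (D1) → match.
Summing the matching environments: 1 + 3 + 1 = 5 matching atoms.

5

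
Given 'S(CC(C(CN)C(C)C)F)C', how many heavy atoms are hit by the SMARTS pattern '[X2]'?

1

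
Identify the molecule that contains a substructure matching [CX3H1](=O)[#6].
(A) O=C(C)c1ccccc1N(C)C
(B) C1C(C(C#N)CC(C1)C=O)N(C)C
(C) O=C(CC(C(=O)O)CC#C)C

B

[CX3H1](=O)[#6] describes an sp2 carbon with one H, double-bonded to O and single-bonded to carbon (an aldehyde).
(A) has an acetyl/ketone group (-C(=O)CH3) but the carbonyl carbon has H0 (two carbon neighbours), not H1.
(B) contains an aldehyde (-CHO), which satisfies every atom and bond constraint.
(C) has an acetyl/ketone group (-C(=O)CH3) but the carbonyl carbon has H0 (two carbon neighbours), not H1.
So the answer is (B).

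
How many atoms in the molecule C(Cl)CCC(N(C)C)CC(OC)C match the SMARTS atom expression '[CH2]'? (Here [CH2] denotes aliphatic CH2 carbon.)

4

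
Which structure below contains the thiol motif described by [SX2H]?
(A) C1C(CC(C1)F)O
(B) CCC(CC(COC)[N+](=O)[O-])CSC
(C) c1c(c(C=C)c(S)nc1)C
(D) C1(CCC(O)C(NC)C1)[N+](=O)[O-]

C

[SX2H] describes an aliphatic sulfur with two connections, one being H (a thiol).
(A) has a hydroxyl group (-OH) but it is an -OH, not an -SH.
(B) has a methylthio ether (-SCH3) but the sulfur has H0 (bonded to two carbons), not H1.
(C) contains a thiol (-SH), which satisfies every atom and bond constraint.
(D) has a hydroxyl group (-OH) but it is an -OH, not an -SH.
So the answer is (C).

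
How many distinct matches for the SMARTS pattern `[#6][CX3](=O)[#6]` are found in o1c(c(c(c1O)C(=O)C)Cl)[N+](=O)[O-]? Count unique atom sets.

1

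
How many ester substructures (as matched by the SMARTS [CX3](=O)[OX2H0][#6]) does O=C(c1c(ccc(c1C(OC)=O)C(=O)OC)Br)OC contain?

3

[CX3](=O)[OX2H0][#6] is the SMARTS for an ester: a carbonyl carbon bonded to an oxygen that is itself bonded to carbon (no H on that O).
The molecule carries 3 separate instances of a methyl-ester group (-C(=O)OCH3) meeting every constraint; each maps to a distinct set of atoms, giving 3 matches.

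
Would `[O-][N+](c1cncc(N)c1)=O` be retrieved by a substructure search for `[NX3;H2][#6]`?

The pattern [NX3;H2][#6] describes a trivalent nitrogen with two H attached to carbon — a primary amine.
The molecule carries a primary amino group (-NH2), whose atoms satisfy every constraint of the query, so the pattern matches.

Yes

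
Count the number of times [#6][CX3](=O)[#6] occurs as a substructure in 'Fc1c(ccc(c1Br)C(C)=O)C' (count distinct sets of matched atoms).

1

[#6][CX3](=O)[#6] is the SMARTS for a ketone: a carbonyl carbon (no H) flanked by two carbons.
Exactly one fragment in the molecule meets all constraints, giving 1 match.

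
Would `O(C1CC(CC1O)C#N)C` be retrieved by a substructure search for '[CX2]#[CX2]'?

No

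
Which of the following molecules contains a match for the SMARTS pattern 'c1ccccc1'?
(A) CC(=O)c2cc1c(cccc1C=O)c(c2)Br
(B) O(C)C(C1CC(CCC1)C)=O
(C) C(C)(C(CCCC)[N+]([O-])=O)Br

A

c1ccccc1 describes six aromatic carbons in a ring (a benzene ring).
(A) contains the required atom environment, so the pattern matches.
(B) has a methyl group (-CH3) but no six-membered all-carbon aromatic ring is present.
(C) has a methyl group (-CH3) but no six-membered all-carbon aromatic ring is present.
So the answer is (A).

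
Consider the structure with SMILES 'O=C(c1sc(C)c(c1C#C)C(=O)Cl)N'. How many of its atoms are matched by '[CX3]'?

2

The query [CX3] means: C with X3: aliphatic carbon with exactly 3 total connections.
Check the 14 heavy atoms by environment: 1× s (aromatic, X2) → no; 4× c (aromatic, X3) → no; 2× C (X3) → match; 2× O (X1) → no; 1× N (X3) → no; 2× C (X2) → no; 1× C (X4) → no; 1× Cl (X1) → no.
That gives 2 matching atoms.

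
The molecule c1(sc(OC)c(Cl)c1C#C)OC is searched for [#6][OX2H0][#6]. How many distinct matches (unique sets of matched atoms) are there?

[#6][OX2H0][#6] is the SMARTS for an ether: an aliphatic oxygen bridging two carbons with no H on the oxygen.
The molecule carries 2 separate instances of a methoxy ether (-OCH3) meeting every constraint; each maps to a distinct set of atoms, giving 2 matches.

2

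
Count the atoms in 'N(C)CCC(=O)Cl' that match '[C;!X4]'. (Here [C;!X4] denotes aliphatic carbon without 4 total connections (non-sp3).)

1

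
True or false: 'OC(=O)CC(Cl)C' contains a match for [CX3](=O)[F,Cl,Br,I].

False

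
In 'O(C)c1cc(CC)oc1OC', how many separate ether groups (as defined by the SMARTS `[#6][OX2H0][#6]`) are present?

2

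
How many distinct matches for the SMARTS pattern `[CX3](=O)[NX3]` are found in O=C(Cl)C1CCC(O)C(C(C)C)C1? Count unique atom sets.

[CX3](=O)[NX3] is the SMARTS for an amide: a carbonyl carbon bonded to a trivalent nitrogen.
No fragment in the molecule satisfies every constraint, giving 0 matches.

0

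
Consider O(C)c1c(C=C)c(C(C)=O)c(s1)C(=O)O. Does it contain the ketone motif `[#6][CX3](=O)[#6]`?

Yes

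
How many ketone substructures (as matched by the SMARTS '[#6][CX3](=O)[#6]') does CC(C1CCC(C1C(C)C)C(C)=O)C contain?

1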